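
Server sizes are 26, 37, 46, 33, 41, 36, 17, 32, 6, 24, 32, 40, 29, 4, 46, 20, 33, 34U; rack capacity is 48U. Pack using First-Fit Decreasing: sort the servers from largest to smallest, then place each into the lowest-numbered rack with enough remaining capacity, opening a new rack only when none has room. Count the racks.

14 racks

Sorted descending: 46, 46, 41, 40, 37, 36, 34, 33, 33, 32, 32, 29, 26, 24, 20, 17, 6, 4.
rack 1: place 46U, 2U left
rack 2: place 46U, 2U left
rack 3: place 41U, 7U left
rack 4: place 40U, 8U left
rack 5: place 37U, 11U left
rack 6: place 36U, 12U left
rack 7: place 34U, 14U left
rack 8: place 33U, 15U left
rack 9: place 33U, 15U left
rack 10: place 32U, 16U left
rack 11: place 32U, 16U left
rack 12: place 29U, 19U left
rack 13: place 26U, 22U left
rack 14: place 24U, 24U left
rack 13: place 20U, 2U left
rack 12: place 17U, 2U left
rack 3: place 6U, 1U left
rack 4: place 4U, 4U left
Final racks: [46] [46] [41,6] [40,4] [37] [36] [34] [33] [33] [32] [32] [29,17] [26,20] [24].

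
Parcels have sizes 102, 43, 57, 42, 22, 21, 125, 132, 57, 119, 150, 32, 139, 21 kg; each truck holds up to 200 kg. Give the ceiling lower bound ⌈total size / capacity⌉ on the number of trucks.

Total size = 102 + 43 + 57 + 42 + 22 + 21 + 125 + 132 + 57 + 119 + 150 + 32 + 139 + 21 = 1062 kg.
⌈1062 / 200⌉ = 6.

6 trucks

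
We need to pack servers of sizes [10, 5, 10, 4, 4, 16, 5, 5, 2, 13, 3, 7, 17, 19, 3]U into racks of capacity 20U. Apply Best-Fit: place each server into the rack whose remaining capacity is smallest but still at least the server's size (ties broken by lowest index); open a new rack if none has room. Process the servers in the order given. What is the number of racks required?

Put 10U in rack 1; 10U remain.
Put 5U in rack 1; 5U remain.
Put 10U in rack 2; 10U remain.
Put 4U in rack 1; 1U remain.
Put 4U in rack 2; 6U remain.
Put 16U in rack 3; 4U remain.
Put 5U in rack 2; 1U remain.
Put 5U in rack 4; 15U remain.
Put 2U in rack 3; 2U remain.
Put 13U in rack 4; 2U remain.
Put 3U in rack 5; 17U remain.
Put 7U in rack 5; 10U remain.
Put 17U in rack 6; 3U remain.
Put 19U in rack 7; 1U remain.
Put 3U in rack 6; 0U remain.
Final racks: [10,5,4] [10,4,5] [16,2] [5,13] [3,7] [17,3] [19].

7 racks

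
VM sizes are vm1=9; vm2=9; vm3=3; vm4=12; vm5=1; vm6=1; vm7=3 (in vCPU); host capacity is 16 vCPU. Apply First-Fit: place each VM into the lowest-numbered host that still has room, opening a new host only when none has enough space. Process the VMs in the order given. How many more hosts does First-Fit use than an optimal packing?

First-Fit: [9,3,1,1] [9,3] [12] → 3 hosts.
Total size 38 vCPU; any packing needs at least ⌈38/16⌉ = 3 hosts.
So 3 is already optimal.

0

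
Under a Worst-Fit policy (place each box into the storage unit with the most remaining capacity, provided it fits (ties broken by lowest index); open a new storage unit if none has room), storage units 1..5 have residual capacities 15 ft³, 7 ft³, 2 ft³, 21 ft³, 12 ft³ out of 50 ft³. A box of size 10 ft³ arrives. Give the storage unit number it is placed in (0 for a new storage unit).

Storage units with room: storage unit 1 (15 ft³), storage unit 4 (21 ft³), storage unit 5 (12 ft³).
Most room is storage unit 4 with 21 ft³ free.

4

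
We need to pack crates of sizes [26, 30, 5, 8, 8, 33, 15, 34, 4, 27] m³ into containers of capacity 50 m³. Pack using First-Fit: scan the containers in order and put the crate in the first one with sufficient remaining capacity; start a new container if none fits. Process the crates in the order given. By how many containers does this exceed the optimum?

First-Fit: [26,5,8,8] [30,15,4] [33] [34] [27] → 5 containers.
5 crates exceed 25 m³ (half the capacity), and no two of those can share a container, so at least 5 containers are needed.
So 5 is already optimal.

0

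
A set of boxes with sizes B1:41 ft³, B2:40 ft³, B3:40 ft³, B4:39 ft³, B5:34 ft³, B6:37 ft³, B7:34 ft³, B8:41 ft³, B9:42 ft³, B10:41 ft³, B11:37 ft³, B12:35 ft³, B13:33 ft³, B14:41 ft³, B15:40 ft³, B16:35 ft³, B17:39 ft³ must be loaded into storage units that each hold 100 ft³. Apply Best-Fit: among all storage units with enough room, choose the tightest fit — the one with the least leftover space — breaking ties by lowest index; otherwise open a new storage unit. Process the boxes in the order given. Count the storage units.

9 storage units

B1 (41 ft³) → storage unit 1 (remaining 59 ft³)
B2 (40 ft³) → storage unit 1 (remaining 19 ft³)
B3 (40 ft³) → storage unit 2 (remaining 60 ft³)
B4 (39 ft³) → storage unit 2 (remaining 21 ft³)
B5 (34 ft³) → storage unit 3 (remaining 66 ft³)
B6 (37 ft³) → storage unit 3 (remaining 29 ft³)
B7 (34 ft³) → storage unit 4 (remaining 66 ft³)
B8 (41 ft³) → storage unit 4 (remaining 25 ft³)
B9 (42 ft³) → storage unit 5 (remaining 58 ft³)
B10 (41 ft³) → storage unit 5 (remaining 17 ft³)
B11 (37 ft³) → storage unit 6 (remaining 63 ft³)
B12 (35 ft³) → storage unit 6 (remaining 28 ft³)
B13 (33 ft³) → storage unit 7 (remaining 67 ft³)
B14 (41 ft³) → storage unit 7 (remaining 26 ft³)
B15 (40 ft³) → storage unit 8 (remaining 60 ft³)
B16 (35 ft³) → storage unit 8 (remaining 25 ft³)
B17 (39 ft³) → storage unit 9 (remaining 61 ft³)
Final storage units: [41,40] [40,39] [34,37] [34,41] [42,41] [37,35] [33,41] [40,35] [39].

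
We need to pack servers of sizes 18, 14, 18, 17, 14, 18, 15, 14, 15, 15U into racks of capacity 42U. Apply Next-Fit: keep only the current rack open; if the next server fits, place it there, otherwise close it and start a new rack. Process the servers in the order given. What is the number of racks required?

Put 18U in rack 1; 24U remain.
Put 14U in rack 1; 10U remain.
Put 18U in rack 2; 24U remain.
Put 17U in rack 2; 7U remain.
Put 14U in rack 3; 28U remain.
Put 18U in rack 3; 10U remain.
Put 15U in rack 4; 27U remain.
Put 14U in rack 4; 13U remain.
Put 15U in rack 5; 27U remain.
Put 15U in rack 5; 12U remain.
Final racks: [18,14] [18,17] [14,18] [15,14] [15,15].

5 racks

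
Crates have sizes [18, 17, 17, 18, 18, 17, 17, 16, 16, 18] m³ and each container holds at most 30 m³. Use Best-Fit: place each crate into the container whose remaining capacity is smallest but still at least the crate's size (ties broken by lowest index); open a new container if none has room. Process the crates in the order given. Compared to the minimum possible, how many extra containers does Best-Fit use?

Best-Fit: [18] [17] [17] [18] [18] [17] [17] [16] [16] [18] → 10 containers.
10 crates exceed 15 m³ (half the capacity), and no two of those can share a container, so at least 10 containers are needed.
So 10 is already optimal.

0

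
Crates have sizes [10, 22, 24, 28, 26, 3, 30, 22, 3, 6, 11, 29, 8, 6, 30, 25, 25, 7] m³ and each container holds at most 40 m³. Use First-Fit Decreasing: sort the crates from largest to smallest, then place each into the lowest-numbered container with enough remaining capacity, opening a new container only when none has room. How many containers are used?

Sorted descending: 30, 30, 29, 28, 26, 25, 25, 24, 22, 22, 11, 10, 8, 7, 6, 6, 3, 3.
container 1: place 30 m³, 10 m³ left
container 2: place 30 m³, 10 m³ left
container 3: place 29 m³, 11 m³ left
container 4: place 28 m³, 12 m³ left
container 5: place 26 m³, 14 m³ left
container 6: place 25 m³, 15 m³ left
container 7: place 25 m³, 15 m³ left
container 8: place 24 m³, 16 m³ left
container 9: place 22 m³, 18 m³ left
container 10: place 22 m³, 18 m³ left
container 3: place 11 m³, 0 m³ left
container 1: place 10 m³, 0 m³ left
container 2: place 8 m³, 2 m³ left
container 4: place 7 m³, 5 m³ left
container 5: place 6 m³, 8 m³ left
container 5: place 6 m³, 2 m³ left
container 4: place 3 m³, 2 m³ left
container 6: place 3 m³, 12 m³ left

10 containers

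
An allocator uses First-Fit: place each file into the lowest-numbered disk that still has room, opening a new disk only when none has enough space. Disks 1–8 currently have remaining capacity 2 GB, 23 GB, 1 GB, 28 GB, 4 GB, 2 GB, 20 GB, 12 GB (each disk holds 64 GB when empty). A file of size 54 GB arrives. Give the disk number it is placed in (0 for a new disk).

0

No disk has ≥ 54 GB free, so a new disk is opened.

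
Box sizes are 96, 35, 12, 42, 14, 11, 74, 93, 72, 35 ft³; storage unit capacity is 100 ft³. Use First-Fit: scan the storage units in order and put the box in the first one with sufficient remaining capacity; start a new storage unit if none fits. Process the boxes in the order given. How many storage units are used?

6 storage units

storage unit 1: place 96 ft³, 4 ft³ left
storage unit 2: place 35 ft³, 65 ft³ left
storage unit 2: place 12 ft³, 53 ft³ left
storage unit 2: place 42 ft³, 11 ft³ left
storage unit 3: place 14 ft³, 86 ft³ left
storage unit 2: place 11 ft³, 0 ft³ left
storage unit 3: place 74 ft³, 12 ft³ left
storage unit 4: place 93 ft³, 7 ft³ left
storage unit 5: place 72 ft³, 28 ft³ left
storage unit 6: place 35 ft³, 65 ft³ left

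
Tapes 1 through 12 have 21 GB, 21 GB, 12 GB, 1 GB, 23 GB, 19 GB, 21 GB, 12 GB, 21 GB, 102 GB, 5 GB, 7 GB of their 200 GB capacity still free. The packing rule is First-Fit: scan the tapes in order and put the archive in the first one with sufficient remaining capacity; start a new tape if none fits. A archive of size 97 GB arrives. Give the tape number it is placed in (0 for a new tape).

10

Tapes with room: tape 10 (102 GB).
The first with room is tape 10.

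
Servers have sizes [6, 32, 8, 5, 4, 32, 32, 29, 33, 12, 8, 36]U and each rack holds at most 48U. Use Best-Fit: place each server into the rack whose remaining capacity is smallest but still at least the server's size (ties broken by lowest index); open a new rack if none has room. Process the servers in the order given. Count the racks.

6 racks

6U → rack 1 (remaining 42U)
32U → rack 1 (remaining 10U)
8U → rack 1 (remaining 2U)
5U → rack 2 (remaining 43U)
4U → rack 2 (remaining 39U)
32U → rack 2 (remaining 7U)
32U → rack 3 (remaining 16U)
29U → rack 4 (remaining 19U)
33U → rack 5 (remaining 15U)
12U → rack 5 (remaining 3U)
8U → rack 3 (remaining 8U)
36U → rack 6 (remaining 12U)
Final racks: [6,32,8] [5,4,32] [32,8] [29] [33,12] [36].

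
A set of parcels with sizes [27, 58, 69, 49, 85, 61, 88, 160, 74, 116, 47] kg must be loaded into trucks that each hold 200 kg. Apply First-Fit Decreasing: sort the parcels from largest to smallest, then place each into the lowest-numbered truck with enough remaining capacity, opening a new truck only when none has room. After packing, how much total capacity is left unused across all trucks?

Sorted descending: 160, 116, 88, 85, 74, 69, 61, 58, 49, 47, 27.
160 kg → truck 1 (remaining 40 kg)
116 kg → truck 2 (remaining 84 kg)
88 kg → truck 3 (remaining 112 kg)
85 kg → truck 3 (remaining 27 kg)
74 kg → truck 2 (remaining 10 kg)
69 kg → truck 4 (remaining 131 kg)
61 kg → truck 4 (remaining 70 kg)
58 kg → truck 4 (remaining 12 kg)
49 kg → truck 5 (remaining 151 kg)
47 kg → truck 5 (remaining 104 kg)
27 kg → truck 1 (remaining 13 kg)
5 trucks × 200 kg = 1000 kg; used 834 kg; unused 166 kg.

166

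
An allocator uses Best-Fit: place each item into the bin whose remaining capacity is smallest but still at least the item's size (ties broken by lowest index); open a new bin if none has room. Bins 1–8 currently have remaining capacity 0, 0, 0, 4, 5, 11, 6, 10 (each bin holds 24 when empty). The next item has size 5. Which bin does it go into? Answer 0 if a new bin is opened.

5

Bins with room: bin 5 (5), bin 6 (11), bin 7 (6), bin 8 (10).
Tightest fit is bin 5 with 5 free.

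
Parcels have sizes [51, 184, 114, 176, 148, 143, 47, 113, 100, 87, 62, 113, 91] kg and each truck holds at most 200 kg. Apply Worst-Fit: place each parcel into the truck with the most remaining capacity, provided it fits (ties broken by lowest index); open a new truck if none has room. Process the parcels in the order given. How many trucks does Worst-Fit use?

51 kg → truck 1 (remaining 149 kg)
184 kg → truck 2 (remaining 16 kg)
114 kg → truck 1 (remaining 35 kg)
176 kg → truck 3 (remaining 24 kg)
148 kg → truck 4 (remaining 52 kg)
143 kg → truck 5 (remaining 57 kg)
47 kg → truck 5 (remaining 10 kg)
113 kg → truck 6 (remaining 87 kg)
100 kg → truck 7 (remaining 100 kg)
87 kg → truck 7 (remaining 13 kg)
62 kg → truck 6 (remaining 25 kg)
113 kg → truck 8 (remaining 87 kg)
91 kg → truck 9 (remaining 109 kg)

9 trucks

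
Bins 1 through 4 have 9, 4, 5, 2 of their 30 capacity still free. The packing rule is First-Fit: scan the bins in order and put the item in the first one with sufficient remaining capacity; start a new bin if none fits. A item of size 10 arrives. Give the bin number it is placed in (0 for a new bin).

0

No bin has ≥ 10 free, so a new bin is opened.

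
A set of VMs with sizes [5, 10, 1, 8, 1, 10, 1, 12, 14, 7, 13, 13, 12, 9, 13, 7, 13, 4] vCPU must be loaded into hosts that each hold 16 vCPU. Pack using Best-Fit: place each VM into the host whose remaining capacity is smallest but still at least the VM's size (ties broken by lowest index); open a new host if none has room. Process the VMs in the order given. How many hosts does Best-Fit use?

host 1: place 5 vCPU, 11 vCPU left
host 1: place 10 vCPU, 1 vCPU left
host 1: place 1 vCPU, 0 vCPU left
host 2: place 8 vCPU, 8 vCPU left
host 2: place 1 vCPU, 7 vCPU left
host 3: place 10 vCPU, 6 vCPU left
host 3: place 1 vCPU, 5 vCPU left
host 4: place 12 vCPU, 4 vCPU left
host 5: place 14 vCPU, 2 vCPU left
host 2: place 7 vCPU, 0 vCPU left
host 6: place 13 vCPU, 3 vCPU left
host 7: place 13 vCPU, 3 vCPU left
host 8: place 12 vCPU, 4 vCPU left
host 9: place 9 vCPU, 7 vCPU left
host 10: place 13 vCPU, 3 vCPU left
host 9: place 7 vCPU, 0 vCPU left
host 11: place 13 vCPU, 3 vCPU left
host 4: place 4 vCPU, 0 vCPU left

11 hosts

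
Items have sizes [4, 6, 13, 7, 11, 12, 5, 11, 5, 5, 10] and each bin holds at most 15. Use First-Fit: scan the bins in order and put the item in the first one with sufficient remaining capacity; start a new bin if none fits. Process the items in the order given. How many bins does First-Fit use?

Put 4 in bin 1; 11 remain.
Put 6 in bin 1; 5 remain.
Put 13 in bin 2; 2 remain.
Put 7 in bin 3; 8 remain.
Put 11 in bin 4; 4 remain.
Put 12 in bin 5; 3 remain.
Put 5 in bin 1; 0 remain.
Put 11 in bin 6; 4 remain.
Put 5 in bin 3; 3 remain.
Put 5 in bin 7; 10 remain.
Put 10 in bin 7; 0 remain.
Final bins: [4,6,5] [13] [7,5] [11] [12] [11] [5,10].

7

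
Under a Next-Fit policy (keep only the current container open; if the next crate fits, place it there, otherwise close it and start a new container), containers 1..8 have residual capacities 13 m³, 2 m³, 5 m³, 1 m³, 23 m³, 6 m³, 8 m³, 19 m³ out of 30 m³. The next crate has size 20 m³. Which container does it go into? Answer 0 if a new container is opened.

Next-Fit only looks at container 8, which has 19 m³ free.
20 m³ does not fit, so a new container is opened.

0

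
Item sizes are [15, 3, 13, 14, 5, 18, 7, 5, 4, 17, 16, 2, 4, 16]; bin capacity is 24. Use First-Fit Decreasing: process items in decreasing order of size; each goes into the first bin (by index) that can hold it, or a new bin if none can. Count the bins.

Sorted descending: 18, 17, 16, 16, 15, 14, 13, 7, 5, 5, 4, 4, 3, 2.
Put 18 in bin 1; 6 remain.
Put 17 in bin 2; 7 remain.
Put 16 in bin 3; 8 remain.
Put 16 in bin 4; 8 remain.
Put 15 in bin 5; 9 remain.
Put 14 in bin 6; 10 remain.
Put 13 in bin 7; 11 remain.
Put 7 in bin 2; 0 remain.
Put 5 in bin 1; 1 remain.
Put 5 in bin 3; 3 remain.
Put 4 in bin 4; 4 remain.
Put 4 in bin 4; 0 remain.
Put 3 in bin 3; 0 remain.
Put 2 in bin 5; 7 remain.

7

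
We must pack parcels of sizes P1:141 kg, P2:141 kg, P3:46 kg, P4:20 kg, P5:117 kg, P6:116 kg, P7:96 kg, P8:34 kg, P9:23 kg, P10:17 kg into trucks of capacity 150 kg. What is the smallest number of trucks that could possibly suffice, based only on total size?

Total size = 141 + 141 + 46 + 20 + 117 + 116 + 96 + 34 + 23 + 17 = 751 kg.
⌈751 / 150⌉ = 6.

6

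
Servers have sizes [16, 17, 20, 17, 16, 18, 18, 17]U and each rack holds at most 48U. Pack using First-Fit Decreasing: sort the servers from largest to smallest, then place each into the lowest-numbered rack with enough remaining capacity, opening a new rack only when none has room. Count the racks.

Sorted descending: 20, 18, 18, 17, 17, 17, 16, 16.
20U → rack 1 (remaining 28U)
18U → rack 1 (remaining 10U)
18U → rack 2 (remaining 30U)
17U → rack 2 (remaining 13U)
17U → rack 3 (remaining 31U)
17U → rack 3 (remaining 14U)
16U → rack 4 (remaining 32U)
16U → rack 4 (remaining 16U)

4 racks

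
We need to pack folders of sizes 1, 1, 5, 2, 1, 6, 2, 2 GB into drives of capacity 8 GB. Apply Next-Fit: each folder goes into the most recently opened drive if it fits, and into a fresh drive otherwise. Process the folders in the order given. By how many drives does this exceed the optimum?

Next-Fit: [1,1,5] [2,1] [6,2] [2] → 4 drives.
Total size 20 GB; any packing needs at least ⌈20/8⌉ = 3 drives.
An optimal packing achieves that bound: [6,2] [5,2,1] [2,1,1] → 3 drives.
Excess: 4 − 3 = 1.

1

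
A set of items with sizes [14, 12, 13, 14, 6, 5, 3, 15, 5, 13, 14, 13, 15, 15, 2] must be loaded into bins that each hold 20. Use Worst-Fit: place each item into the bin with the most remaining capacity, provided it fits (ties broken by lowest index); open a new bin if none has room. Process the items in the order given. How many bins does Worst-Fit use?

10

bin 1: place 14, 6 left
bin 2: place 12, 8 left
bin 3: place 13, 7 left
bin 4: place 14, 6 left
bin 2: place 6, 2 left
bin 3: place 5, 2 left
bin 1: place 3, 3 left
bin 5: place 15, 5 left
bin 4: place 5, 1 left
bin 6: place 13, 7 left
bin 7: place 14, 6 left
bin 8: place 13, 7 left
bin 9: place 15, 5 left
bin 10: place 15, 5 left
bin 6: place 2, 5 left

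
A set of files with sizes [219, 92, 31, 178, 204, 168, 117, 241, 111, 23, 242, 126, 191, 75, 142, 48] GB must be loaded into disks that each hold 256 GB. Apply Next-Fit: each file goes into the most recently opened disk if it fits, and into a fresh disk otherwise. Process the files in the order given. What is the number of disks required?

13

disk 1: place 219 GB, 37 GB left
disk 2: place 92 GB, 164 GB left
disk 2: place 31 GB, 133 GB left
disk 3: place 178 GB, 78 GB left
disk 4: place 204 GB, 52 GB left
disk 5: place 168 GB, 88 GB left
disk 6: place 117 GB, 139 GB left
disk 7: place 241 GB, 15 GB left
disk 8: place 111 GB, 145 GB left
disk 8: place 23 GB, 122 GB left
disk 9: place 242 GB, 14 GB left
disk 10: place 126 GB, 130 GB left
disk 11: place 191 GB, 65 GB left
disk 12: place 75 GB, 181 GB left
disk 12: place 142 GB, 39 GB left
disk 13: place 48 GB, 208 GB left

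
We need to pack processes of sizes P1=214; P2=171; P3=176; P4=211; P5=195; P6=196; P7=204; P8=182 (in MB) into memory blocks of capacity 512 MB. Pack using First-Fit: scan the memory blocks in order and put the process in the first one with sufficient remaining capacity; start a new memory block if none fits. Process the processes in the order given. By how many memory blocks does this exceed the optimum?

0

First-Fit: [214,171] [176,211] [195,196] [204,182] → 4 memory blocks.
Total size 1549 MB; any packing needs at least ⌈1549/512⌉ = 4 memory blocks.
So 4 is already optimal.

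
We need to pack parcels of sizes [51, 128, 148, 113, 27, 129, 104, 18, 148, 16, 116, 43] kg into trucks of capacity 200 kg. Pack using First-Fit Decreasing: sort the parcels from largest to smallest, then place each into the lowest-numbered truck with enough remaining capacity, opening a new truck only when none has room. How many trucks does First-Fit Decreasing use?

7 trucks

Sorted descending: 148, 148, 129, 128, 116, 113, 104, 51, 43, 27, 18, 16.
Put 148 kg in truck 1; 52 kg remain.
Put 148 kg in truck 2; 52 kg remain.
Put 129 kg in truck 3; 71 kg remain.
Put 128 kg in truck 4; 72 kg remain.
Put 116 kg in truck 5; 84 kg remain.
Put 113 kg in truck 6; 87 kg remain.
Put 104 kg in truck 7; 96 kg remain.
Put 51 kg in truck 1; 1 kg remain.
Put 43 kg in truck 2; 9 kg remain.
Put 27 kg in truck 3; 44 kg remain.
Put 18 kg in truck 3; 26 kg remain.
Put 16 kg in truck 3; 10 kg remain.
Final trucks: [148,51] [148,43] [129,27,18,16] [128] [116] [113] [104].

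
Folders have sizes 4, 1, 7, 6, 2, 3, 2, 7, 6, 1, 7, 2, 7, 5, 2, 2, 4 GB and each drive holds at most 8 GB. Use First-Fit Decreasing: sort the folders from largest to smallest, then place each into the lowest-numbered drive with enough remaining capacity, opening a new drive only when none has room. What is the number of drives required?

Sorted descending: 7, 7, 7, 7, 6, 6, 5, 4, 4, 3, 2, 2, 2, 2, 2, 1, 1.
drive 1: place 7 GB, 1 GB left
drive 2: place 7 GB, 1 GB left
drive 3: place 7 GB, 1 GB left
drive 4: place 7 GB, 1 GB left
drive 5: place 6 GB, 2 GB left
drive 6: place 6 GB, 2 GB left
drive 7: place 5 GB, 3 GB left
drive 8: place 4 GB, 4 GB left
drive 8: place 4 GB, 0 GB left
drive 7: place 3 GB, 0 GB left
drive 5: place 2 GB, 0 GB left
drive 6: place 2 GB, 0 GB left
drive 9: place 2 GB, 6 GB left
drive 9: place 2 GB, 4 GB left
drive 9: place 2 GB, 2 GB left
drive 1: place 1 GB, 0 GB left
drive 2: place 1 GB, 0 GB left

9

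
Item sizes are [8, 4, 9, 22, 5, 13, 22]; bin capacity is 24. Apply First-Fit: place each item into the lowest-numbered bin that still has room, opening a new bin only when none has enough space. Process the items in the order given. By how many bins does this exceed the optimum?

First-Fit: [8,4,9] [22] [5,13] [22] → 4 bins.
Total size 83; any packing needs at least ⌈83/24⌉ = 4 bins.
So 4 is already optimal.

0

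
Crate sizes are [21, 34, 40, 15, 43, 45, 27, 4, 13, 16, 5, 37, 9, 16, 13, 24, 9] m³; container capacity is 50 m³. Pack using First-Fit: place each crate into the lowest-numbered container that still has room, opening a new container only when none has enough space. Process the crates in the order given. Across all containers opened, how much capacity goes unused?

21 m³ → container 1 (remaining 29 m³)
34 m³ → container 2 (remaining 16 m³)
40 m³ → container 3 (remaining 10 m³)
15 m³ → container 1 (remaining 14 m³)
43 m³ → container 4 (remaining 7 m³)
45 m³ → container 5 (remaining 5 m³)
27 m³ → container 6 (remaining 23 m³)
4 m³ → container 1 (remaining 10 m³)
13 m³ → container 2 (remaining 3 m³)
16 m³ → container 6 (remaining 7 m³)
5 m³ → container 1 (remaining 5 m³)
37 m³ → container 7 (remaining 13 m³)
9 m³ → container 3 (remaining 1 m³)
16 m³ → container 8 (remaining 34 m³)
13 m³ → container 7 (remaining 0 m³)
24 m³ → container 8 (remaining 10 m³)
9 m³ → container 8 (remaining 1 m³)
8 containers × 50 m³ = 400 m³; used 371 m³; unused 29 m³.

29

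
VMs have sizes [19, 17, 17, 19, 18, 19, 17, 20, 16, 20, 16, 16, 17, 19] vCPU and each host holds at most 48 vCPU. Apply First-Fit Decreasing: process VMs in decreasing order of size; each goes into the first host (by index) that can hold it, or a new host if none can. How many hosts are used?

Sorted descending: 20, 20, 19, 19, 19, 19, 18, 17, 17, 17, 17, 16, 16, 16.
Put 20 vCPU in host 1; 28 vCPU remain.
Put 20 vCPU in host 1; 8 vCPU remain.
Put 19 vCPU in host 2; 29 vCPU remain.
Put 19 vCPU in host 2; 10 vCPU remain.
Put 19 vCPU in host 3; 29 vCPU remain.
Put 19 vCPU in host 3; 10 vCPU remain.
Put 18 vCPU in host 4; 30 vCPU remain.
Put 17 vCPU in host 4; 13 vCPU remain.
Put 17 vCPU in host 5; 31 vCPU remain.
Put 17 vCPU in host 5; 14 vCPU remain.
Put 17 vCPU in host 6; 31 vCPU remain.
Put 16 vCPU in host 6; 15 vCPU remain.
Put 16 vCPU in host 7; 32 vCPU remain.
Put 16 vCPU in host 7; 16 vCPU remain.
Final hosts: [20,20] [19,19] [19,19] [18,17] [17,17] [17,16] [16,16].

7 hosts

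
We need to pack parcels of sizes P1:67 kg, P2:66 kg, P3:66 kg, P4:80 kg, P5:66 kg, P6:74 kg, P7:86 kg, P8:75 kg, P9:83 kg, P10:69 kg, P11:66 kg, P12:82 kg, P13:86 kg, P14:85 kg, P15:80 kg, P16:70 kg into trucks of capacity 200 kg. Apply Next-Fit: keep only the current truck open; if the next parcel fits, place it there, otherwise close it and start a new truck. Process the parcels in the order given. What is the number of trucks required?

Put P1 (67 kg) in truck 1; 133 kg remain.
Put P2 (66 kg) in truck 1; 67 kg remain.
Put P3 (66 kg) in truck 1; 1 kg remain.
Put P4 (80 kg) in truck 2; 120 kg remain.
Put P5 (66 kg) in truck 2; 54 kg remain.
Put P6 (74 kg) in truck 3; 126 kg remain.
Put P7 (86 kg) in truck 3; 40 kg remain.
Put P8 (75 kg) in truck 4; 125 kg remain.
Put P9 (83 kg) in truck 4; 42 kg remain.
Put P10 (69 kg) in truck 5; 131 kg remain.
Put P11 (66 kg) in truck 5; 65 kg remain.
Put P12 (82 kg) in truck 6; 118 kg remain.
Put P13 (86 kg) in truck 6; 32 kg remain.
Put P14 (85 kg) in truck 7; 115 kg remain.
Put P15 (80 kg) in truck 7; 35 kg remain.
Put P16 (70 kg) in truck 8; 130 kg remain.
Final trucks: [67,66,66] [80,66] [74,86] [75,83] [69,66] [82,86] [85,80] [70].

8 trucks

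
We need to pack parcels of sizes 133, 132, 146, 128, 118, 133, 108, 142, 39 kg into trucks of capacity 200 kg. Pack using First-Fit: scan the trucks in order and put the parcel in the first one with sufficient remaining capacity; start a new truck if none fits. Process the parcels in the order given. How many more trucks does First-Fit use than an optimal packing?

0

First-Fit: [133,39] [132] [146] [128] [118] [133] [108] [142] → 8 trucks.
8 parcels exceed 100 kg (half the capacity), and no two of those can share a truck, so at least 8 trucks are needed.
So 8 is already optimal.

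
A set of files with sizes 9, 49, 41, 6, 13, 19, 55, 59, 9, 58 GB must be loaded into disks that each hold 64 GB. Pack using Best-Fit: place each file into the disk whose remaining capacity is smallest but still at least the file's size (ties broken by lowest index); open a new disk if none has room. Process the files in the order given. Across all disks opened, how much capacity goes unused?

66

disk 1: place 9 GB, 55 GB left
disk 1: place 49 GB, 6 GB left
disk 2: place 41 GB, 23 GB left
disk 1: place 6 GB, 0 GB left
disk 2: place 13 GB, 10 GB left
disk 3: place 19 GB, 45 GB left
disk 4: place 55 GB, 9 GB left
disk 5: place 59 GB, 5 GB left
disk 4: place 9 GB, 0 GB left
disk 6: place 58 GB, 6 GB left
6 disks × 64 GB = 384 GB; used 318 GB; unused 66 GB.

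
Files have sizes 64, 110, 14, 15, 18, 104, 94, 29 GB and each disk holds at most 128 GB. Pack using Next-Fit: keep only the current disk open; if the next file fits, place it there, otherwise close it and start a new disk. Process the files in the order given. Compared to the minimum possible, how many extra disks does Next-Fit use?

1

Next-Fit: [64] [110,14] [15,18] [104] [94,29] → 5 disks.
Total size 448 GB; any packing needs at least ⌈448/128⌉ = 4 disks.
An optimal packing achieves that bound: [110,18] [104,15] [94,29] [64,14] → 4 disks.
Excess: 5 − 4 = 1.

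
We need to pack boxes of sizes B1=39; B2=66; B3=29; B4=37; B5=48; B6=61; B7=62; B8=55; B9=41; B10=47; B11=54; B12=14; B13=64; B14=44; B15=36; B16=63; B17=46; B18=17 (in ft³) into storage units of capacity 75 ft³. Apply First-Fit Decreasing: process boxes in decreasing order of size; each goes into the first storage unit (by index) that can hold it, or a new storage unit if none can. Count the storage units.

Sorted descending: 66, 64, 63, 62, 61, 55, 54, 48, 47, 46, 44, 41, 39, 37, 36, 29, 17, 14.
66 ft³ → storage unit 1 (remaining 9 ft³)
64 ft³ → storage unit 2 (remaining 11 ft³)
63 ft³ → storage unit 3 (remaining 12 ft³)
62 ft³ → storage unit 4 (remaining 13 ft³)
61 ft³ → storage unit 5 (remaining 14 ft³)
55 ft³ → storage unit 6 (remaining 20 ft³)
54 ft³ → storage unit 7 (remaining 21 ft³)
48 ft³ → storage unit 8 (remaining 27 ft³)
47 ft³ → storage unit 9 (remaining 28 ft³)
46 ft³ → storage unit 10 (remaining 29 ft³)
44 ft³ → storage unit 11 (remaining 31 ft³)
41 ft³ → storage unit 12 (remaining 34 ft³)
39 ft³ → storage unit 13 (remaining 36 ft³)
37 ft³ → storage unit 14 (remaining 38 ft³)
36 ft³ → storage unit 13 (remaining 0 ft³)
29 ft³ → storage unit 10 (remaining 0 ft³)
17 ft³ → storage unit 6 (remaining 3 ft³)
14 ft³ → storage unit 5 (remaining 0 ft³)

14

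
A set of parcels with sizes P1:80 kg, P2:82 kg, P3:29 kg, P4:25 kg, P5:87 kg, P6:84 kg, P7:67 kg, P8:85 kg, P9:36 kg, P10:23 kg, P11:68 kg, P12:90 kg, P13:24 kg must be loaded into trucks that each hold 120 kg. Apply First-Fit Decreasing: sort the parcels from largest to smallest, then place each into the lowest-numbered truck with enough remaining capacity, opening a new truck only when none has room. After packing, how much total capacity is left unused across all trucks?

Sorted descending: 90, 87, 85, 84, 82, 80, 68, 67, 36, 29, 25, 24, 23.
Put 90 kg in truck 1; 30 kg remain.
Put 87 kg in truck 2; 33 kg remain.
Put 85 kg in truck 3; 35 kg remain.
Put 84 kg in truck 4; 36 kg remain.
Put 82 kg in truck 5; 38 kg remain.
Put 80 kg in truck 6; 40 kg remain.
Put 68 kg in truck 7; 52 kg remain.
Put 67 kg in truck 8; 53 kg remain.
Put 36 kg in truck 4; 0 kg remain.
Put 29 kg in truck 1; 1 kg remain.
Put 25 kg in truck 2; 8 kg remain.
Put 24 kg in truck 3; 11 kg remain.
Put 23 kg in truck 5; 15 kg remain.
8 trucks × 120 kg = 960 kg; used 780 kg; unused 180 kg.

180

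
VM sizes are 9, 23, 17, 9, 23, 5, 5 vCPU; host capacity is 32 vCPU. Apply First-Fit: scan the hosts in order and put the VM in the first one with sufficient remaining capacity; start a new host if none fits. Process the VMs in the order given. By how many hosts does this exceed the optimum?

First-Fit: [9,23] [17,9,5] [23,5] → 3 hosts.
Total size 91 vCPU; any packing needs at least ⌈91/32⌉ = 3 hosts.
So 3 is already optimal.

0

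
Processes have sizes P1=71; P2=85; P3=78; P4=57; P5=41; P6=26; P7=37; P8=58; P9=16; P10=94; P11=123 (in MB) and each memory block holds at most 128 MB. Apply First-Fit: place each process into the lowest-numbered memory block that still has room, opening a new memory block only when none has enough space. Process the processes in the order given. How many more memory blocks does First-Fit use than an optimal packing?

First-Fit: [71,57] [85,41] [78,26,16] [37,58] [94] [123] → 6 memory blocks.
Total size 686 MB; any packing needs at least ⌈686/128⌉ = 6 memory blocks.
So 6 is already optimal.

0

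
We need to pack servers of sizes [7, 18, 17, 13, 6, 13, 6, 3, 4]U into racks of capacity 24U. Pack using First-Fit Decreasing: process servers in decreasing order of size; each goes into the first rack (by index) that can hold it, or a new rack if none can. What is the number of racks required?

Sorted descending: 18, 17, 13, 13, 7, 6, 6, 4, 3.
18U → rack 1 (remaining 6U)
17U → rack 2 (remaining 7U)
13U → rack 3 (remaining 11U)
13U → rack 4 (remaining 11U)
7U → rack 2 (remaining 0U)
6U → rack 1 (remaining 0U)
6U → rack 3 (remaining 5U)
4U → rack 3 (remaining 1U)
3U → rack 4 (remaining 8U)
Final racks: [18,6] [17,7] [13,6,4] [13,3].

4 racks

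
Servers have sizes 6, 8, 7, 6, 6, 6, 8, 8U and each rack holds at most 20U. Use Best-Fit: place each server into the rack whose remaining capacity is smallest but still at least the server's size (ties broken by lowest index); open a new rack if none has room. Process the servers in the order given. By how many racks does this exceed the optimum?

Best-Fit: [6,8,6] [7,6,6] [8,8] → 3 racks.
Total size 55U; any packing needs at least ⌈55/20⌉ = 3 racks.
So 3 is already optimal.

0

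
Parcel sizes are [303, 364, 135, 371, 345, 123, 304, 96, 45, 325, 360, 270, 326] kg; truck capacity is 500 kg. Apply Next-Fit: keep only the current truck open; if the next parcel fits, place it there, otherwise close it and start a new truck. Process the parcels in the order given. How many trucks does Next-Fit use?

303 kg → truck 1 (remaining 197 kg)
364 kg → truck 2 (remaining 136 kg)
135 kg → truck 2 (remaining 1 kg)
371 kg → truck 3 (remaining 129 kg)
345 kg → truck 4 (remaining 155 kg)
123 kg → truck 4 (remaining 32 kg)
304 kg → truck 5 (remaining 196 kg)
96 kg → truck 5 (remaining 100 kg)
45 kg → truck 5 (remaining 55 kg)
325 kg → truck 6 (remaining 175 kg)
360 kg → truck 7 (remaining 140 kg)
270 kg → truck 8 (remaining 230 kg)
326 kg → truck 9 (remaining 174 kg)
Final trucks: [303] [364,135] [371] [345,123] [304,96,45] [325] [360] [270] [326].

9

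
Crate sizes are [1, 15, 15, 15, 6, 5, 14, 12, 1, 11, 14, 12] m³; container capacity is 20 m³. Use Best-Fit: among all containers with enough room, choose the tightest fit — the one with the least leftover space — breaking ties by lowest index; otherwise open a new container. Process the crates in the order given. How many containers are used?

1 m³ → container 1 (remaining 19 m³)
15 m³ → container 1 (remaining 4 m³)
15 m³ → container 2 (remaining 5 m³)
15 m³ → container 3 (remaining 5 m³)
6 m³ → container 4 (remaining 14 m³)
5 m³ → container 2 (remaining 0 m³)
14 m³ → container 4 (remaining 0 m³)
12 m³ → container 5 (remaining 8 m³)
1 m³ → container 1 (remaining 3 m³)
11 m³ → container 6 (remaining 9 m³)
14 m³ → container 7 (remaining 6 m³)
12 m³ → container 8 (remaining 8 m³)
Final containers: [1,15,1] [15,5] [15] [6,14] [12] [11] [14] [12].

8 containers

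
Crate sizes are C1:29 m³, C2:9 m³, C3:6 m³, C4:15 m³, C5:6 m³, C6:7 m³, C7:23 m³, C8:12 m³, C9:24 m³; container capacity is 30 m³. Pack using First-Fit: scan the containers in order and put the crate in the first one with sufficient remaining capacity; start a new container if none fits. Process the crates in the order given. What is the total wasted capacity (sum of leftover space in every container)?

19

container 1: place C1 (29 m³), 1 m³ left
container 2: place C2 (9 m³), 21 m³ left
container 2: place C3 (6 m³), 15 m³ left
container 2: place C4 (15 m³), 0 m³ left
container 3: place C5 (6 m³), 24 m³ left
container 3: place C6 (7 m³), 17 m³ left
container 4: place C7 (23 m³), 7 m³ left
container 3: place C8 (12 m³), 5 m³ left
container 5: place C9 (24 m³), 6 m³ left
5 containers × 30 m³ = 150 m³; used 131 m³; unused 19 m³.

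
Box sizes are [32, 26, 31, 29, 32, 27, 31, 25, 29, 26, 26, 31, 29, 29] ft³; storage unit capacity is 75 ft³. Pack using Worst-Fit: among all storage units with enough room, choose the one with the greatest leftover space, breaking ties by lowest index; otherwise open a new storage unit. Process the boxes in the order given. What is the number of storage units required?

storage unit 1: place 32 ft³, 43 ft³ left
storage unit 1: place 26 ft³, 17 ft³ left
storage unit 2: place 31 ft³, 44 ft³ left
storage unit 2: place 29 ft³, 15 ft³ left
storage unit 3: place 32 ft³, 43 ft³ left
storage unit 3: place 27 ft³, 16 ft³ left
storage unit 4: place 31 ft³, 44 ft³ left
storage unit 4: place 25 ft³, 19 ft³ left
storage unit 5: place 29 ft³, 46 ft³ left
storage unit 5: place 26 ft³, 20 ft³ left
storage unit 6: place 26 ft³, 49 ft³ left
storage unit 6: place 31 ft³, 18 ft³ left
storage unit 7: place 29 ft³, 46 ft³ left
storage unit 7: place 29 ft³, 17 ft³ left

7 storage units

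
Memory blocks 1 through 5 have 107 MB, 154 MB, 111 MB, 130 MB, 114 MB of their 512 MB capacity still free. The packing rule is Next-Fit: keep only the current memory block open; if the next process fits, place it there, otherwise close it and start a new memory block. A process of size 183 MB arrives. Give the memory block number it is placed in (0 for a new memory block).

Next-Fit only looks at memory block 5, which has 114 MB free.
183 MB does not fit, so a new memory block is opened.

0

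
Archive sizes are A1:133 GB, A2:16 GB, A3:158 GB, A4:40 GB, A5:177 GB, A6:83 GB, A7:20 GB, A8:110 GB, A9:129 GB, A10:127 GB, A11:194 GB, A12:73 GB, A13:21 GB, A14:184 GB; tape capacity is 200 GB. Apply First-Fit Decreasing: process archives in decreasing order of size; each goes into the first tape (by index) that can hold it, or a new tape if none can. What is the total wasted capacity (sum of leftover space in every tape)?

Sorted descending: 194, 184, 177, 158, 133, 129, 127, 110, 83, 73, 40, 21, 20, 16.
194 GB → tape 1 (remaining 6 GB)
184 GB → tape 2 (remaining 16 GB)
177 GB → tape 3 (remaining 23 GB)
158 GB → tape 4 (remaining 42 GB)
133 GB → tape 5 (remaining 67 GB)
129 GB → tape 6 (remaining 71 GB)
127 GB → tape 7 (remaining 73 GB)
110 GB → tape 8 (remaining 90 GB)
83 GB → tape 8 (remaining 7 GB)
73 GB → tape 7 (remaining 0 GB)
40 GB → tape 4 (remaining 2 GB)
21 GB → tape 3 (remaining 2 GB)
20 GB → tape 5 (remaining 47 GB)
16 GB → tape 2 (remaining 0 GB)
8 tapes × 200 GB = 1600 GB; used 1465 GB; unused 135 GB.

135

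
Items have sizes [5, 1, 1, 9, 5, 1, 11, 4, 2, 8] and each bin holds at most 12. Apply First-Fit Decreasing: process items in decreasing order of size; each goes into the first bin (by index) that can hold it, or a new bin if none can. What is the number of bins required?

4 bins

Sorted descending: 11, 9, 8, 5, 5, 4, 2, 1, 1, 1.
11 → bin 1 (remaining 1)
9 → bin 2 (remaining 3)
8 → bin 3 (remaining 4)
5 → bin 4 (remaining 7)
5 → bin 4 (remaining 2)
4 → bin 3 (remaining 0)
2 → bin 2 (remaining 1)
1 → bin 1 (remaining 0)
1 → bin 2 (remaining 0)
1 → bin 4 (remaining 1)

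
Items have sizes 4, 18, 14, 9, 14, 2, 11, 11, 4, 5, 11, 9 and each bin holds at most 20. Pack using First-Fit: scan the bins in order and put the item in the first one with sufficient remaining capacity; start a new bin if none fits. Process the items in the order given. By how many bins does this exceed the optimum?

0

First-Fit: [4,14,2] [18] [9,11] [14,4] [11,5] [11,9] → 6 bins.
Total size 112; any packing needs at least ⌈112/20⌉ = 6 bins.
So 6 is already optimal.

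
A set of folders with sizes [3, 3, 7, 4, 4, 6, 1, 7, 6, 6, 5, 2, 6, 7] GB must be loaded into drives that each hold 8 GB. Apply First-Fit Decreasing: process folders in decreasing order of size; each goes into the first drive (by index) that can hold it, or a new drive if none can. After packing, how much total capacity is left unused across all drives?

Sorted descending: 7, 7, 7, 6, 6, 6, 6, 5, 4, 4, 3, 3, 2, 1.
7 GB → drive 1 (remaining 1 GB)
7 GB → drive 2 (remaining 1 GB)
7 GB → drive 3 (remaining 1 GB)
6 GB → drive 4 (remaining 2 GB)
6 GB → drive 5 (remaining 2 GB)
6 GB → drive 6 (remaining 2 GB)
6 GB → drive 7 (remaining 2 GB)
5 GB → drive 8 (remaining 3 GB)
4 GB → drive 9 (remaining 4 GB)
4 GB → drive 9 (remaining 0 GB)
3 GB → drive 8 (remaining 0 GB)
3 GB → drive 10 (remaining 5 GB)
2 GB → drive 4 (remaining 0 GB)
1 GB → drive 1 (remaining 0 GB)
10 drives × 8 GB = 80 GB; used 67 GB; unused 13 GB.

13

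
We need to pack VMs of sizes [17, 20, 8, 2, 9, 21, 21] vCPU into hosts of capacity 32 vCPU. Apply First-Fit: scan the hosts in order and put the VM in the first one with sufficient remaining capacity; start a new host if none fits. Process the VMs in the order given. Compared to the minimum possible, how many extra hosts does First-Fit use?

First-Fit: [17,8,2] [20,9] [21] [21] → 4 hosts.
Total size 98 vCPU; any packing needs at least ⌈98/32⌉ = 4 hosts.
So 4 is already optimal.

0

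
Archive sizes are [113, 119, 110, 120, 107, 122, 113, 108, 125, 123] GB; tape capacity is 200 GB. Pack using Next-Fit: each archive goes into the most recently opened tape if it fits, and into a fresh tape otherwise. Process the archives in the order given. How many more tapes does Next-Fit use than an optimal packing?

Next-Fit: [113] [119] [110] [120] [107] [122] [113] [108] [125] [123] → 10 tapes.
10 archives exceed 100 GB (half the capacity), and no two of those can share a tape, so at least 10 tapes are needed.
So 10 is already optimal.

0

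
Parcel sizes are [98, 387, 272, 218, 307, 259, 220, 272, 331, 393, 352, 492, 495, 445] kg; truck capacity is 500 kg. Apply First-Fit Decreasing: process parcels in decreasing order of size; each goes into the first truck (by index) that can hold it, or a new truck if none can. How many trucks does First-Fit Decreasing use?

11

Sorted descending: 495, 492, 445, 393, 387, 352, 331, 307, 272, 272, 259, 220, 218, 98.
495 kg → truck 1 (remaining 5 kg)
492 kg → truck 2 (remaining 8 kg)
445 kg → truck 3 (remaining 55 kg)
393 kg → truck 4 (remaining 107 kg)
387 kg → truck 5 (remaining 113 kg)
352 kg → truck 6 (remaining 148 kg)
331 kg → truck 7 (remaining 169 kg)
307 kg → truck 8 (remaining 193 kg)
272 kg → truck 9 (remaining 228 kg)
272 kg → truck 10 (remaining 228 kg)
259 kg → truck 11 (remaining 241 kg)
220 kg → truck 9 (remaining 8 kg)
218 kg → truck 10 (remaining 10 kg)
98 kg → truck 4 (remaining 9 kg)
Final trucks: [495] [492] [445] [393,98] [387] [352] [331] [307] [272,220] [272,218] [259].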